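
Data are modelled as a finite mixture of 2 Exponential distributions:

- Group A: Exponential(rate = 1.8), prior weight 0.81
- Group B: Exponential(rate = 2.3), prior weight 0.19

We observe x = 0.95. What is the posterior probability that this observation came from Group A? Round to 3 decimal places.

0.843

Posterior ∝ prior × likelihood, so P(k | x) ∝ w_k f_k(x); normalise over all components.
Evaluate each component's likelihood at the observed value:
  f_A = 1.8·e^(−1.8·0.95) = 1.8·e^(−1.7100) = 0.325558
  f_B = 2.3·e^(−2.3·0.95) = 2.3·e^(−2.1850) = 0.258699
Weight by the priors:
  w_A·f_A = 0.81 × 0.325558 = 0.263702
  w_B·f_B = 0.19 × 0.258699 = 0.0491528
Sum: 0.263702 + 0.0491528 = 0.312855
Responsibility of Group A: 0.263702 / 0.312855 ≈ 0.843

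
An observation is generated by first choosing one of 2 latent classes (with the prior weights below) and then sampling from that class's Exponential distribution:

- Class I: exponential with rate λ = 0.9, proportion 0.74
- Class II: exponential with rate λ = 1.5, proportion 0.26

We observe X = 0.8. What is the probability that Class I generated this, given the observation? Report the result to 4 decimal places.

Posterior ∝ prior × likelihood, so P(k | x) ∝ w_k f_k(x); normalise over all components.
Evaluate each component's likelihood at the observed value:
  L_I = 0.9·e^(−0.9·0.8) = 0.9·e^(−0.7200) = 0.438077
  L_II = 1.5·e^(−1.5·0.8) = 1.5·e^(−1.2000) = 0.451791
Prior × likelihood for each component:
  w_I·L_I = 0.74 × 0.438077 = 0.324177
  w_II·L_II = 0.26 × 0.451791 = 0.117466
Evidence: 0.324177 + 0.117466 = 0.441643
So the posterior for Class I is 0.324177 / 0.441643 ≈ 0.7340.

0.7340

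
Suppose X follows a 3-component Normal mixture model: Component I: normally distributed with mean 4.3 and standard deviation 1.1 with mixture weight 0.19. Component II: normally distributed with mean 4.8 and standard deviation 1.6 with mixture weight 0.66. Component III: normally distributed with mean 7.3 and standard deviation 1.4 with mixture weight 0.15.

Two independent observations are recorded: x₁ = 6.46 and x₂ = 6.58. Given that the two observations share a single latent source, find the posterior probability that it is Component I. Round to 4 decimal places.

The responsibility of component k is π_k f_k(x) divided by Σ_j π_j f_j(x).
Since both observations come from the same component, the likelihood for component k is f_k(x₁)·f_k(x₂).
  p_I = [0.0527505] × [0.0423262] = 0.00223273
  p_II = [0.145563] × [0.134288] = 0.0195473
  p_III = [0.238018] × [0.24966] = 0.0594234
Prior × likelihood for each component:
  π_I·p_I = 0.19 × 0.00223273 = 0.000424219
  π_II·p_II = 0.66 × 0.0195473 = 0.0129013
  π_III·p_III = 0.15 × 0.0594234 = 0.00891352
Normaliser: 0.000424219 + 0.0129013 + 0.00891352 = 0.022239
So the posterior for Component I is 0.000424219 / 0.022239 ≈ 0.0191.

0.0191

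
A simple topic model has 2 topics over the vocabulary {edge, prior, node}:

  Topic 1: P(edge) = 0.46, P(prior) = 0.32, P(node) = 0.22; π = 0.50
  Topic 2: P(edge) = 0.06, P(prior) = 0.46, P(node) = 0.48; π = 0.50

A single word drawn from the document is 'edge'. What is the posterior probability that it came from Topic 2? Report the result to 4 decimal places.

0.1154

The responsibility of component k is w_k f_k(x) divided by Σ_j w_j f_j(x).
Categorical probabilities:
  L_1 = P(edge | comp) = 0.46
  L_2 = P(edge | comp) = 0.06
Multiply by the mixture weights:
  w_1·L_1 = 0.50 × 0.46 = 0.23
  w_2·L_2 = 0.50 × 0.06 = 0.03
Sum: 0.23 + 0.03 = 0.26
So the posterior for Topic 2 is 0.03 / 0.26 ≈ 0.1154.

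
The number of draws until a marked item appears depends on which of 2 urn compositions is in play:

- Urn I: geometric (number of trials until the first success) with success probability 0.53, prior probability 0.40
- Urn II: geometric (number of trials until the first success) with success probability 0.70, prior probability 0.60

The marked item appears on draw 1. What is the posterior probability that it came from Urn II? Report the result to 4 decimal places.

0.6646

Apply Bayes' rule: the posterior for each component is proportional to its prior times its likelihood at x.
Component likelihoods at x = 1:
  L_I = 0.53
  L_II = 0.7
Unnormalised posteriors:
  P(Z=I)·L_I = 0.40 × 0.53 = 0.212
  P(Z=II)·L_II = 0.60 × 0.7 = 0.42
Evidence: 0.212 + 0.42 = 0.632
P(Urn II | data) ≈ 0.6646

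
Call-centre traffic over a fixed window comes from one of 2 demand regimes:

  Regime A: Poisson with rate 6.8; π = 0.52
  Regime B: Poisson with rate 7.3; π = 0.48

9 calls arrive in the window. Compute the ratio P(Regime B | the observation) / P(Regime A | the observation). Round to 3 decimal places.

Only the two components matter; the odds are (π_i f_i(x)) / (π_j f_j(x)).
Evaluate each component's likelihood at the observed value:
  f_A = 0.0954146
  f_B = 0.109596
Odds = (0.48/0.52) × (0.109596/0.0954146) = 0.923077 × 1.14863 ≈ 1.060

1.060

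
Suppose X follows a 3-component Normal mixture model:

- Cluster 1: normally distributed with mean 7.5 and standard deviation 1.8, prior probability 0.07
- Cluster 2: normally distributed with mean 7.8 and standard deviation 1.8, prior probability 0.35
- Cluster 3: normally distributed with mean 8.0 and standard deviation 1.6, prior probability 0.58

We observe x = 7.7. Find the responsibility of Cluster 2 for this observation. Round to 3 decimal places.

Posterior ∝ prior × likelihood, so P(k | x) ∝ π_k f_k(x); normalise over all components.
Evaluate each component's likelihood at the observed value:
  p_1 = (1/(1.8·√(2π)))·exp(−(7.7−7.5)²/(2·1.8²)) = 0.221635·exp(-0.00617) = 0.220271
  p_2 = (1/(1.8·√(2π)))·exp(−(7.7−7.8)²/(2·1.8²)) = 0.221635·exp(-0.00154) = 0.221293
  p_3 = (1/(1.6·√(2π)))·exp(−(7.7−8.0)²/(2·1.6²)) = 0.249339·exp(-0.01758) = 0.244994
Unnormalised posteriors:
  π_1·p_1 = 0.07 × 0.220271 = 0.0154189
  π_2·p_2 = 0.35 × 0.221293 = 0.0774525
  π_3·p_3 = 0.58 × 0.244994 = 0.142097
Denominator: 0.0154189 + 0.0774525 + 0.142097 = 0.234968
So the posterior for Cluster 2 is 0.0774525 / 0.234968 ≈ 0.330.

0.330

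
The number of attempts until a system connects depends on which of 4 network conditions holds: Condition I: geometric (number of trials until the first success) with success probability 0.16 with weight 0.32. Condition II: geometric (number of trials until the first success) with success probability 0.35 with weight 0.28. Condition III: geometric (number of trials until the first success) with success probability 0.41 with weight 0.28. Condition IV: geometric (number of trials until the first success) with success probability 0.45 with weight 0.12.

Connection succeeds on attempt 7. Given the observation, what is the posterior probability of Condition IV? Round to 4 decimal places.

Posterior ∝ prior × likelihood, so P(k | x) ∝ P(Z=k) f_k(x); normalise over all components.
Component likelihoods at x = 7:
  f_I = 0.16·(1−0.16)^6 = 0.16·0.351298 = 0.0562077
  f_II = 0.35·(1−0.35)^6 = 0.35·0.0754189 = 0.0263966
  f_III = 0.41·(1−0.41)^6 = 0.41·0.0421805 = 0.017294
  f_IV = 0.45·(1−0.45)^6 = 0.45·0.0276806 = 0.0124563
Unnormalised posteriors:
  P(Z=I)·f_I = 0.32 × 0.0562077 = 0.0179865
  P(Z=II)·f_II = 0.28 × 0.0263966 = 0.00739105
  P(Z=III)·f_III = 0.28 × 0.017294 = 0.00484233
  P(Z=IV)·f_IV = 0.12 × 0.0124563 = 0.00149475
Evidence: 0.0179865 + 0.00739105 + 0.00484233 + 0.00149475 = 0.0317146
Responsibility of Condition IV: 0.00149475 / 0.0317146 ≈ 0.0471

0.0471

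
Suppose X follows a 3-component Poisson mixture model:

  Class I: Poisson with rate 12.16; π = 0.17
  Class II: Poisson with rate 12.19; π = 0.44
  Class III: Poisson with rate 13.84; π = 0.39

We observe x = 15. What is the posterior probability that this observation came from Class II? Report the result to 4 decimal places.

By Bayes' theorem, P(k | x) = π_k f_k(x) / Σ_j π_j f_j(x).
Evaluate each component's likelihood at the observed value:
  L_I = 0.0752459
  L_II = 0.0757716
  L_III = 0.0977026
Unnormalised posteriors:
  π_I·L_I = 0.17 × 0.0752459 = 0.0127918
  π_II·L_II = 0.44 × 0.0757716 = 0.0333395
  π_III·L_III = 0.39 × 0.0977026 = 0.038104
Sum: 0.0127918 + 0.0333395 + 0.038104 = 0.0842353
Responsibility of Class II: 0.0333395 / 0.0842353 ≈ 0.3958

0.3958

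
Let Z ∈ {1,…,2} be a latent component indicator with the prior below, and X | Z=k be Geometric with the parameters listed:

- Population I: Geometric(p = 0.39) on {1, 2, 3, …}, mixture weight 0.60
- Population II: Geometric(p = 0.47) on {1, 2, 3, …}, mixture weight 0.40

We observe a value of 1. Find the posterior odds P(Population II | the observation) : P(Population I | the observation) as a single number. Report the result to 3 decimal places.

Since P(k|x) ∝ w_k f_k(x), the posterior odds are w_i f_i(x) / (w_j f_j(x)).
Component likelihoods at x = 1:
  f_I = 0.39
  f_II = 0.47
Odds = (0.40/0.60) × (0.47/0.39) = 0.666667 × 1.20513 ≈ 0.803

0.803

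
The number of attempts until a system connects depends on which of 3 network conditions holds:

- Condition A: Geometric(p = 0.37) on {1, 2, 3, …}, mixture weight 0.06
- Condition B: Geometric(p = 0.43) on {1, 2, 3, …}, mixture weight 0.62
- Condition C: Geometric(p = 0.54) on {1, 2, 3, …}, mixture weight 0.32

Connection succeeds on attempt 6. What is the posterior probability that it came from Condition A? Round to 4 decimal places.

By Bayes' theorem, P(k | x) = w_k f_k(x) / Σ_j w_j f_j(x).
Component likelihoods at x = 6:
  p_A = 0.0367202
  p_B = 0.0258728
  p_C = 0.011122
Unnormalised posteriors:
  w_A·p_A = 0.06 × 0.0367202 = 0.00220321
  w_B·p_B = 0.62 × 0.0258728 = 0.0160411
  w_C·p_C = 0.32 × 0.011122 = 0.00355904
Sum: 0.00220321 + 0.0160411 + 0.00355904 = 0.0218034
Responsibility of Condition A: 0.00220321 / 0.0218034 ≈ 0.1010

0.1010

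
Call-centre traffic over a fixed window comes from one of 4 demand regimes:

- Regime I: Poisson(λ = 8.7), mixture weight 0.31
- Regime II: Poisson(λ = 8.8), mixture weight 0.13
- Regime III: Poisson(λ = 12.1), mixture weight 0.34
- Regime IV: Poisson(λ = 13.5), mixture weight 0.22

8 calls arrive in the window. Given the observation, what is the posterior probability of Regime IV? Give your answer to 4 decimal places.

0.0924

Posterior ∝ prior × likelihood, so P(k | x) ∝ P(Z=k) f_k(x); normalise over all components.
Evaluate each component's likelihood at the observed value:
  f_I = e^(−8.7)·8.7^8/8! = 0.135604
  f_II = e^(−8.8)·8.8^8/8! = 0.134446
  f_III = e^(−12.1)·12.1^8/8! = 0.0633577
  f_IV = e^(−13.5)·13.5^8/8! = 0.0375123
Unnormalised posteriors:
  P(Z=I)·f_I = 0.31 × 0.135604 = 0.0420371
  P(Z=II)·f_II = 0.13 × 0.134446 = 0.017478
  P(Z=III)·f_III = 0.34 × 0.0633577 = 0.0215416
  P(Z=IV)·f_IV = 0.22 × 0.0375123 = 0.00825271
Sum: 0.0420371 + 0.017478 + 0.0215416 + 0.00825271 = 0.0893095
P(Regime IV | 8 calls) ≈ 0.0924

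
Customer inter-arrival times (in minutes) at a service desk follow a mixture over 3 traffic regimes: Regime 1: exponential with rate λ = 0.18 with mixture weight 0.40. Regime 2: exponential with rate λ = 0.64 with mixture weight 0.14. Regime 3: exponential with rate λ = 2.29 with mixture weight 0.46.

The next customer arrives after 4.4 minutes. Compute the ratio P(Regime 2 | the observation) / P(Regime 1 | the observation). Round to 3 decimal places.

The posterior odds equal the prior odds times the likelihood ratio: (π_i/π_j)·(f_i(x)/f_j(x)).
Exponential densities:
  L_1 = 0.18·e^(−0.18·4.4) = 0.18·e^(−0.7920) = 0.0815288
  L_2 = 0.64·e^(−0.64·4.4) = 0.64·e^(−2.8160) = 0.0383007
  L_3 = 2.29·e^(−2.29·4.4) = 2.29·e^(−10.0760) = 9.63572e-05
Odds = (0.14/0.40) × (0.0383007/0.0815288) = 0.35 × 0.469781 ≈ 0.164

0.164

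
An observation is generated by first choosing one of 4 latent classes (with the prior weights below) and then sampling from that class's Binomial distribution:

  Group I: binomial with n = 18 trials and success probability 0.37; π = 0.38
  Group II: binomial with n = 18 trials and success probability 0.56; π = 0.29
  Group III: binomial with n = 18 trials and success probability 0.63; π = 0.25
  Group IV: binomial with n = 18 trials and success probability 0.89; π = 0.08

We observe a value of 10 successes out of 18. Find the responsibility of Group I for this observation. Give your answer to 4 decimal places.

0.1775

The responsibility of component k is P(Z=k) f_k(x) divided by Σ_j P(Z=j) f_j(x).
Binomial probabilities:
  f_I = 0.0522155
  f_II = 0.186449
  f_III = 0.151383
  f_IV = 0.000292482
Prior × likelihood for each component:
  P(Z=I)·f_I = 0.38 × 0.0522155 = 0.0198419
  P(Z=II)·f_II = 0.29 × 0.186449 = 0.0540701
  P(Z=III)·f_III = 0.25 × 0.151383 = 0.0378457
  P(Z=IV)·f_IV = 0.08 × 0.000292482 = 2.33986e-05
Normaliser: 0.0198419 + 0.0540701 + 0.0378457 + 2.33986e-05 = 0.111781
So the posterior for Group I is 0.0198419 / 0.111781 ≈ 0.1775.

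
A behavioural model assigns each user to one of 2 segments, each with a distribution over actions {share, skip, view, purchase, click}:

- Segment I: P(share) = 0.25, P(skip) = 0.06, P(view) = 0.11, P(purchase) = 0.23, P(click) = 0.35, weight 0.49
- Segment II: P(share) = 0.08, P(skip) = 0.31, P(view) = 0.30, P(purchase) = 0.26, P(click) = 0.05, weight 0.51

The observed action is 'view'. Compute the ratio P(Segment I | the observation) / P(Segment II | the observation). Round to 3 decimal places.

0.352

Posterior odds = (P(Z=i) f_i(x)) / (P(Z=j) f_j(x)); the normalising sum cancels.
Evaluate each component's likelihood at the observed value:
  p_I = P(view | comp) = 0.11
  p_II = P(view | comp) = 0.30
Odds = (0.49/0.51) × (0.11/0.3) = 0.960784 × 0.366667 ≈ 0.352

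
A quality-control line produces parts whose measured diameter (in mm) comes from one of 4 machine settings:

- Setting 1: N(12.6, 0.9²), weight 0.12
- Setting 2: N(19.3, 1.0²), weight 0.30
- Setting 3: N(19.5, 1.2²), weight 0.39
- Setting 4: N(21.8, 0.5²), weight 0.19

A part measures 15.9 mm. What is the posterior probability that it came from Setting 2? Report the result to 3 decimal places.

0.197

Apply Bayes' rule: the posterior for each component is proportional to its prior times its likelihood at x.
Evaluate each component's likelihood at the observed value:
  L_1 = (1/(0.9·√(2π)))·exp(−(15.9−12.6)²/(2·0.9²)) = 0.443269·exp(-6.72222) = 0.000533634
  L_2 = (1/(1.0·√(2π)))·exp(−(15.9−19.3)²/(2·1.0²)) = 0.398942·exp(-5.78000) = 0.00123222
  L_3 = (1/(1.2·√(2π)))·exp(−(15.9−19.5)²/(2·1.2²)) = 0.332452·exp(-4.50000) = 0.00369321
  L_4 = (1/(0.5·√(2π)))·exp(−(15.9−21.8)²/(2·0.5²)) = 0.797885·exp(-69.62000) = 4.63829e-31
Multiply by the mixture weights:
  w_1·L_1 = 0.12 × 0.000533634 = 6.40361e-05
  w_2·L_2 = 0.30 × 0.00123222 = 0.000369666
  w_3·L_3 = 0.39 × 0.00369321 = 0.00144035
  w_4·L_4 = 0.19 × 4.63829e-31 = 8.81276e-32
Normaliser: 6.40361e-05 + 0.000369666 + 0.00144035 + 8.81276e-32 = 0.00187405
So the posterior for Setting 2 is 0.000369666 / 0.00187405 ≈ 0.197.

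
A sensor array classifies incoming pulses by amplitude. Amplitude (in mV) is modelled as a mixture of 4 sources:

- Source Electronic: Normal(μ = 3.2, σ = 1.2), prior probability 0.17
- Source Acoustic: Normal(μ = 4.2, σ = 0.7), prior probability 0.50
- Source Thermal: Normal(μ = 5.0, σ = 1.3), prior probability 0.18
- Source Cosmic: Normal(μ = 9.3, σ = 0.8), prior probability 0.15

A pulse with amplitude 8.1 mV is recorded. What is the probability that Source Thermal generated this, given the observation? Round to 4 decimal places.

P(component k | x) = w_k·f_k(x) / marginal(x), where marginal(x) = Σ_j w_j·f_j(x).
Component likelihoods at x = 8.1 mV:
  f_Electronic = (1/(1.2·√(2π)))·exp(−(8.1−3.2)²/(2·1.2²)) = 0.332452·exp(-8.33681) = 7.96343e-05
  f_Acoustic = (1/(0.7·√(2π)))·exp(−(8.1−4.2)²/(2·0.7²)) = 0.569918·exp(-15.52041) = 1.03606e-07
  f_Thermal = (1/(1.3·√(2π)))·exp(−(8.1−5.0)²/(2·1.3²)) = 0.306879·exp(-2.84320) = 0.0178724
  f_Cosmic = (1/(0.8·√(2π)))·exp(−(8.1−9.3)²/(2·0.8²)) = 0.498678·exp(-1.12500) = 0.161897
Prior × likelihood for each component:
  w_Electronic·f_Electronic = 0.17 × 7.96343e-05 = 1.35378e-05
  w_Acoustic·f_Acoustic = 0.50 × 1.03606e-07 = 5.18029e-08
  w_Thermal·f_Thermal = 0.18 × 0.0178724 = 0.00321703
  w_Cosmic·f_Cosmic = 0.15 × 0.161897 = 0.0242845
Marginal: 1.35378e-05 + 5.18029e-08 + 0.00321703 + 0.0242845 = 0.0275152
P(Source Thermal | x) = 0.00321703 / 0.0275152 ≈ 0.1169

0.1169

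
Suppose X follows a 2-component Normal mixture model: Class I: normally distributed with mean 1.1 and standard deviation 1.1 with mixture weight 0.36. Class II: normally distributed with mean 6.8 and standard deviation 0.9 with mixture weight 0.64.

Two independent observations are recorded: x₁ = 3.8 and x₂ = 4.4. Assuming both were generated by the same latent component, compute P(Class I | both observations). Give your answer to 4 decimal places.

Apply Bayes' rule: the posterior for each component is proportional to its prior times its likelihood at x.
Since both observations come from the same component, the likelihood for component k is f_k(x₁)·f_k(x₂).
  p_I = [(1/(1.1·√(2π)))·exp(−(3.8−1.1)²/(2·1.1²)) = 0.362675·exp(-3.01240) = 0.0178341] × [0.00402895] = 7.18526e-05
  p_II = [(1/(0.9·√(2π)))·exp(−(3.8−6.8)²/(2·0.9²)) = 0.443269·exp(-5.55556) = 0.00171364] × [0.0126622] = 2.16985e-05
Weight by the priors:
  w_I·p_I = 0.36 × 7.18526e-05 = 2.58669e-05
  w_II·p_II = 0.64 × 2.16985e-05 = 1.3887e-05
Sum: 2.58669e-05 + 1.3887e-05 = 3.9754e-05
P(Class I | x₁, x₂) ≈ 0.6507

0.6507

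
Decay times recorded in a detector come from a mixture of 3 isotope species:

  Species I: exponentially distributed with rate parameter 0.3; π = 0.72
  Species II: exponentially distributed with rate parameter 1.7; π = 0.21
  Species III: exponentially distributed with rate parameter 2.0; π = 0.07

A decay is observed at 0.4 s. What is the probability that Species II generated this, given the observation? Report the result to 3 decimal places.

P(component k | x) = w_k·f_k(x) / marginal(x), where marginal(x) = Σ_j w_j·f_j(x).
Evaluate each component's likelihood at the observed value:
  f_I = 0.3·e^(−0.3·0.4) = 0.3·e^(−0.1200) = 0.266076
  f_II = 1.7·e^(−1.7·0.4) = 1.7·e^(−0.6800) = 0.861249
  f_III = 2.0·e^(−2.0·0.4) = 2.0·e^(−0.8000) = 0.898658
Weight by the priors:
  w_I·f_I = 0.72 × 0.266076 = 0.191575
  w_II·f_II = 0.21 × 0.861249 = 0.180862
  w_III·f_III = 0.07 × 0.898658 = 0.0629061
Sum: 0.191575 + 0.180862 + 0.0629061 = 0.435343
P(Species II | x) = 0.180862 / 0.435343 ≈ 0.415

0.415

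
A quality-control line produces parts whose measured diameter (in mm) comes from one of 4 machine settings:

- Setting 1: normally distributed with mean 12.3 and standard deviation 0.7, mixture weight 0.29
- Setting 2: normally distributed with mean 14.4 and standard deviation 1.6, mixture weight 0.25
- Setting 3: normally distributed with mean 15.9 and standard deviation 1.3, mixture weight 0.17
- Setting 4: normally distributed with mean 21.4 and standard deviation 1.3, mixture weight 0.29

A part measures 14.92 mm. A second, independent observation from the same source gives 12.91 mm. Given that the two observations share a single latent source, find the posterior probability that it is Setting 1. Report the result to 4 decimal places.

0.0056

The responsibility of component k is π_k f_k(x) divided by Σ_j π_j f_j(x).
Since both observations come from the same component, the likelihood for component k is f_k(x₁)·f_k(x₂).
  L_1 = [0.000517369] × [0.389864] = 0.000201704
  L_2 = [0.236512] × [0.161612] = 0.0382233
  L_3 = [0.230975] × [0.02179] = 0.00503296
  L_4 = [1.23493e-06] × [1.68047e-10] = 2.07526e-16
Multiply by the mixture weights:
  π_1·L_1 = 0.29 × 0.000201704 = 5.84941e-05
  π_2·L_2 = 0.25 × 0.0382233 = 0.00955582
  π_3·L_3 = 0.17 × 0.00503296 = 0.000855603
  π_4·L_4 = 0.29 × 2.07526e-16 = 6.01826e-17
Normaliser: 5.84941e-05 + 0.00955582 + 0.000855603 + 6.01826e-17 = 0.0104699
Responsibility of Setting 1: 5.84941e-05 / 0.0104699 ≈ 0.0056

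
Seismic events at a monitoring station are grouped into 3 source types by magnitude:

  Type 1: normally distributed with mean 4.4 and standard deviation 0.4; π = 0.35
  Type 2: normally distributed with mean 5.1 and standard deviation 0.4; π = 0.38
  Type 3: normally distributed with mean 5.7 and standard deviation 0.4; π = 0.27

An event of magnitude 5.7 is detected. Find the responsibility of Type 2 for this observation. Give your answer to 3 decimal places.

Posterior ∝ prior × likelihood, so P(k | x) ∝ π_k f_k(x); normalise over all components.
Normal densities:
  L_1 = 0.00507262
  L_2 = 0.323794
  L_3 = 0.997356
Weight by the priors:
  π_1·L_1 = 0.35 × 0.00507262 = 0.00177542
  π_2·L_2 = 0.38 × 0.323794 = 0.123042
  π_3·L_3 = 0.27 × 0.997356 = 0.269286
Evidence: 0.00177542 + 0.123042 + 0.269286 = 0.394103
P(Type 2 | 5.7) ≈ 0.312

0.312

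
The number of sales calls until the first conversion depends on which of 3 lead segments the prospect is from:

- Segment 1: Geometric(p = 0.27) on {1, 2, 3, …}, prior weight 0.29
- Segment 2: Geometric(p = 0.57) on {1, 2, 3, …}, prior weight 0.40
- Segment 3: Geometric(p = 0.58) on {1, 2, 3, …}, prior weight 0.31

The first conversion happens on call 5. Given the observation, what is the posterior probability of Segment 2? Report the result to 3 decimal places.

0.219

By Bayes' theorem, P(k | x) = π_k f_k(x) / Σ_j π_j f_j(x).
Evaluate each component's likelihood at the observed value:
  p_1 = 0.27·(1−0.27)^4 = 0.27·0.283982 = 0.0766753
  p_2 = 0.57·(1−0.57)^4 = 0.57·0.034188 = 0.0194872
  p_3 = 0.58·(1−0.58)^4 = 0.58·0.031117 = 0.0180478
Weight by the priors:
  π_1·p_1 = 0.29 × 0.0766753 = 0.0222358
  π_2·p_2 = 0.40 × 0.0194872 = 0.00779487
  π_3·p_3 = 0.31 × 0.0180478 = 0.00559483
Normaliser: 0.0222358 + 0.00779487 + 0.00559483 = 0.0356255
Responsibility of Segment 2: 0.00779487 / 0.0356255 ≈ 0.219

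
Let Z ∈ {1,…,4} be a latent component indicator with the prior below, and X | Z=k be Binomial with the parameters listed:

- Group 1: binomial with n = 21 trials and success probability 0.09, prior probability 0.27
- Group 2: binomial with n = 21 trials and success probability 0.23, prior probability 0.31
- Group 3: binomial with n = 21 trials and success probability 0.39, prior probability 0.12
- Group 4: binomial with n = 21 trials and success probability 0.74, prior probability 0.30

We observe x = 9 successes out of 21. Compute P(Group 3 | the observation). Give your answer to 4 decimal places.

0.7174

The responsibility of component k is π_k f_k(x) divided by Σ_j π_j f_j(x).
Component likelihoods at x = 9 successes out of 21:
  f_1 = C(21,9)·0.09^9·0.91^12 = 293930·3.8742e-10·0.322475 = 3.67217e-05
  f_2 = C(21,9)·0.23^9·0.77^12 = 293930·1.80115e-06·0.0434399 = 0.0229976
  f_3 = C(21,9)·0.39^9·0.61^12 = 293930·0.000208728·0.00265435 = 0.162848
  f_4 = C(21,9)·0.74^9·0.26^12 = 293930·0.0665404·9.5429e-08 = 0.00186642
Multiply by the mixture weights:
  π_1·f_1 = 0.27 × 3.67217e-05 = 9.91487e-06
  π_2·f_2 = 0.31 × 0.0229976 = 0.00712927
  π_3·f_3 = 0.12 × 0.162848 = 0.0195418
  π_4·f_4 = 0.30 × 0.00186642 = 0.000559926
Sum: 9.91487e-06 + 0.00712927 + 0.0195418 + 0.000559926 = 0.0272409
So the posterior for Group 3 is 0.0195418 / 0.0272409 ≈ 0.7174.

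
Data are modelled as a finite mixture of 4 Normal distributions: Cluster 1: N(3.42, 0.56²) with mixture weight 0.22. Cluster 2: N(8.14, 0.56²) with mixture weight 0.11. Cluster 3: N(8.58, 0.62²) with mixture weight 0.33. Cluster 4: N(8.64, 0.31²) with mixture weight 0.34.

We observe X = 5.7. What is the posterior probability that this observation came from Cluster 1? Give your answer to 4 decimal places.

0.7929

P(component k | x) = π_k·f_k(x) / marginal(x), where marginal(x) = Σ_j π_j·f_j(x).
Normal densities:
  f_1 = (1/(0.56·√(2π)))·exp(−(5.7−3.42)²/(2·0.56²)) = 0.712397·exp(-8.28827) = 0.000179132
  f_2 = (1/(0.56·√(2π)))·exp(−(5.7−8.14)²/(2·0.56²)) = 0.712397·exp(-9.49235) = 5.37339e-05
  f_3 = (1/(0.62·√(2π)))·exp(−(5.7−8.58)²/(2·0.62²)) = 0.643455·exp(-10.78876) = 1.32745e-05
  f_4 = (1/(0.31·√(2π)))·exp(−(5.7−8.64)²/(2·0.31²)) = 1.286911·exp(-44.97190) = 3.78877e-20
Multiply by the mixture weights:
  π_1·f_1 = 0.22 × 0.000179132 = 3.94091e-05
  π_2·f_2 = 0.11 × 5.37339e-05 = 5.91073e-06
  π_3·f_3 = 0.33 × 1.32745e-05 = 4.38059e-06
  π_4·f_4 = 0.34 × 3.78877e-20 = 1.28818e-20
Sum: 3.94091e-05 + 5.91073e-06 + 4.38059e-06 + 1.28818e-20 = 4.97004e-05
P(Cluster 1 | 5.7) = 3.94091e-05 / 4.97004e-05 ≈ 0.7929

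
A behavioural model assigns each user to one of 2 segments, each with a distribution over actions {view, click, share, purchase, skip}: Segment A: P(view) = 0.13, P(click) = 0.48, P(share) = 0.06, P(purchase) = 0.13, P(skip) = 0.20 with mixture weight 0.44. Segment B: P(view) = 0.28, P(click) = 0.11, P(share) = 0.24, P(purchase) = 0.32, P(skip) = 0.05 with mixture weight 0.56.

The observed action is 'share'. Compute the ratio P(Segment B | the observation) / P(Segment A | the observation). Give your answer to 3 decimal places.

Only the two components matter; the odds are (w_i f_i(x)) / (w_j f_j(x)).
Evaluate each component's likelihood at the observed value:
  f_A = P(share | comp) = 0.06
  f_B = P(share | comp) = 0.24
Odds = (0.56/0.44) × (0.24/0.06) = 1.27273 × 4 ≈ 5.091

5.091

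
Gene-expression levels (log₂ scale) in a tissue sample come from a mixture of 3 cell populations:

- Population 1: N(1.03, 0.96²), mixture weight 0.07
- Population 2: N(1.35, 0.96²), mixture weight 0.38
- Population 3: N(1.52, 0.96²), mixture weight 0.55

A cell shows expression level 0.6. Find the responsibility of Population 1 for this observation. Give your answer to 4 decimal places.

Posterior ∝ prior × likelihood, so P(k | x) ∝ P(Z=k) f_k(x); normalise over all components.
Normal densities:
  p_1 = (1/(0.96·√(2π)))·exp(−(0.6−1.03)²/(2·0.96²)) = 0.415565·exp(-0.10031) = 0.3759
  p_2 = (1/(0.96·√(2π)))·exp(−(0.6−1.35)²/(2·0.96²)) = 0.415565·exp(-0.30518) = 0.306269
  p_3 = (1/(0.96·√(2π)))·exp(−(0.6−1.52)²/(2·0.96²)) = 0.415565·exp(-0.45920) = 0.262549
Prior × likelihood for each component:
  P(Z=1)·p_1 = 0.07 × 0.3759 = 0.026313
  P(Z=2)·p_2 = 0.38 × 0.306269 = 0.116382
  P(Z=3)·p_3 = 0.55 × 0.262549 = 0.144402
Marginal: 0.026313 + 0.116382 + 0.144402 = 0.287097
So the posterior for Population 1 is 0.026313 / 0.287097 ≈ 0.0917.

0.0917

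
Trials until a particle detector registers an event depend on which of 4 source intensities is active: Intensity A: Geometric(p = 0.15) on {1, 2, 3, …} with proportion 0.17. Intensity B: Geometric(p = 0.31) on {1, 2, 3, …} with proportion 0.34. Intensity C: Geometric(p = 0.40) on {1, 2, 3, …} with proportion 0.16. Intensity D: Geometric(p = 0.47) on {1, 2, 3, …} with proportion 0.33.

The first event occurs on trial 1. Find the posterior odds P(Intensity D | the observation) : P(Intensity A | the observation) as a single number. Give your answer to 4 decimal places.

The posterior odds equal the prior odds times the likelihood ratio: (π_i/π_j)·(f_i(x)/f_j(x)).
Geometric probabilities:
  f_A = 0.15·(1−0.15)^0 = 0.15·1 = 0.15
  f_B = 0.31·(1−0.31)^0 = 0.31·1 = 0.31
  f_C = 0.40·(1−0.40)^0 = 0.40·1 = 0.4
  f_D = 0.47·(1−0.47)^0 = 0.47·1 = 0.47
Odds = (0.33/0.17) × (0.47/0.15) = 1.94118 × 3.13333 ≈ 6.0824

6.0824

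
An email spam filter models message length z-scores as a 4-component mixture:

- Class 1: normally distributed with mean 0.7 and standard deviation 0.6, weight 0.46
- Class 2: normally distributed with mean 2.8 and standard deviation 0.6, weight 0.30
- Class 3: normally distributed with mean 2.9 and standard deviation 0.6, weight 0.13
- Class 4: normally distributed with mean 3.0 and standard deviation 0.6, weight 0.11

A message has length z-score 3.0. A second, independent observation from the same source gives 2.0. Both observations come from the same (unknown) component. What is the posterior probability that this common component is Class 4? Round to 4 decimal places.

0.1477

Apply Bayes' rule: the posterior for each component is proportional to its prior times its likelihood at x.
Since both observations come from the same component, the likelihood for component k is f_k(x₁)·f_k(x₂).
  p_1 = [0.000428451] × [0.0635877] = 2.72442e-05
  p_2 = [0.628972] × [0.27335] = 0.17193
  p_3 = [0.655733] × [0.215863] = 0.141548
  p_4 = [0.664904] × [0.165795] = 0.110238
Prior × likelihood for each component:
  w_1·p_1 = 0.46 × 2.72442e-05 = 1.25323e-05
  w_2·p_2 = 0.30 × 0.17193 = 0.0515789
  w_3·p_3 = 0.13 × 0.141548 = 0.0184013
  w_4·p_4 = 0.11 × 0.110238 = 0.0121262
Sum: 1.25323e-05 + 0.0515789 + 0.0184013 + 0.0121262 = 0.0821188
Responsibility of Class 4: 0.0121262 / 0.0821188 ≈ 0.1477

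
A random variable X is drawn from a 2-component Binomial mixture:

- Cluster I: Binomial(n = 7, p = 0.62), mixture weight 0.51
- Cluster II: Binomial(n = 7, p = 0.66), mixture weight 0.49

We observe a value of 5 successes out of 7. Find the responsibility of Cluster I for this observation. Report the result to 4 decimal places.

Apply Bayes' rule: the posterior for each component is proportional to its prior times its likelihood at x.
Evaluate each component's likelihood at the observed value:
  L_I = C(7,5)·0.62^5·0.38^2 = 21·0.0916133·0.1444 = 0.277808
  L_II = C(7,5)·0.66^5·0.34^2 = 21·0.125233·0.1156 = 0.304016
Multiply by the mixture weights:
  π_I·L_I = 0.51 × 0.277808 = 0.141682
  π_II·L_II = 0.49 × 0.304016 = 0.148968
Sum: 0.141682 + 0.148968 = 0.29065
So the posterior for Cluster I is 0.141682 / 0.29065 ≈ 0.4875.

0.4875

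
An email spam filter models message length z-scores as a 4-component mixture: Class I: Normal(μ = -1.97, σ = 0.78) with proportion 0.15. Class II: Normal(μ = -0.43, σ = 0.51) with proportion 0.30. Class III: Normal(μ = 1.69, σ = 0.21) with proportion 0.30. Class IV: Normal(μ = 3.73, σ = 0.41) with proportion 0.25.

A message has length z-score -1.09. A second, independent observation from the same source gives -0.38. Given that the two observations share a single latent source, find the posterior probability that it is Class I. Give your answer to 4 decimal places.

0.0318

Apply Bayes' rule: the posterior for each component is proportional to its prior times its likelihood at x.
Since both observations come from the same component, the likelihood for component k is f_k(x₁)·f_k(x₂).
  p_I = [(1/(0.78·√(2π)))·exp(−(-1.09−-1.97)²/(2·0.78²)) = 0.511464·exp(-0.63642) = 0.270658] × [0.0640469] = 0.0173348
  p_II = [(1/(0.51·√(2π)))·exp(−(-1.09−-0.43)²/(2·0.51²)) = 0.782240·exp(-0.83737) = 0.33859] × [0.778489] = 0.263589
  p_III = [(1/(0.21·√(2π)))·exp(−(-1.09−1.69)²/(2·0.21²)) = 1.899725·exp(-87.62358) = 1.67592e-38] × [1.51341e-21] = 2.53634e-59
  p_IV = [(1/(0.41·√(2π)))·exp(−(-1.09−3.73)²/(2·0.41²)) = 0.973030·exp(-69.10291) = 9.48662e-31] × [1.4701e-22] = 1.39463e-52
Multiply by the mixture weights:
  π_I·p_I = 0.15 × 0.0173348 = 0.00260022
  π_II·p_II = 0.30 × 0.263589 = 0.0790767
  π_III·p_III = 0.30 × 2.53634e-59 = 7.60903e-60
  π_IV·p_IV = 0.25 × 1.39463e-52 = 3.48658e-53
Evidence: 0.00260022 + 0.0790767 + 7.60903e-60 + 3.48658e-53 = 0.0816769
Responsibility of Class I: 0.00260022 / 0.0816769 ≈ 0.0318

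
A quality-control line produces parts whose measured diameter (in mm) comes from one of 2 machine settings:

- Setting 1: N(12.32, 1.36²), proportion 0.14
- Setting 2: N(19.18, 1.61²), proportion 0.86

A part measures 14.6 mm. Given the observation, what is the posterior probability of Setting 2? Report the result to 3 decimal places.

0.270

By Bayes' theorem, P(k | x) = P(Z=k) f_k(x) / Σ_j P(Z=j) f_j(x).
Normal densities:
  p_1 = (1/(1.36·√(2π)))·exp(−(14.6−12.32)²/(2·1.36²)) = 0.293340·exp(-1.40528) = 0.071956
  p_2 = (1/(1.61·√(2π)))·exp(−(14.6−19.18)²/(2·1.61²)) = 0.247790·exp(-4.04622) = 0.00433346
Unnormalised posteriors:
  P(Z=1)·p_1 = 0.14 × 0.071956 = 0.0100738
  P(Z=2)·p_2 = 0.86 × 0.00433346 = 0.00372677
Marginal: 0.0100738 + 0.00372677 = 0.0138006
P(Setting 2 | 14.6 mm) = 0.00372677 / 0.0138006 ≈ 0.270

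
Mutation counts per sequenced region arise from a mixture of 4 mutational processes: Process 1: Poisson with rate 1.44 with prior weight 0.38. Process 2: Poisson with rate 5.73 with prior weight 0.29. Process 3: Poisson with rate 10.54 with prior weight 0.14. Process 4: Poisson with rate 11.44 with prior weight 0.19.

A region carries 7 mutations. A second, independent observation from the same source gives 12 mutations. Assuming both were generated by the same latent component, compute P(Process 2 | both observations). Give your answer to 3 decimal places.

0.124

By Bayes' theorem, P(k | x) = π_k f_k(x) / Σ_j π_j f_j(x).
Since both observations come from the same component, the likelihood for component k is f_k(x₁)·f_k(x₂).
  f_1 = [e^(−1.44)·1.44^7/7! = 0.000603563] × [3.93214e-08] = 2.3733e-11
  f_2 = [e^(−5.73)·5.73^7/7! = 0.130661] × [0.00849202] = 0.00110957
  f_3 = [e^(−10.54)·10.54^7/7! = 0.075856] × [0.103821] = 0.00787547
  f_4 = [e^(−11.44)·11.44^7/7! = 0.0547297] × [0.112836] = 0.00617546
Weight by the priors:
  π_1·f_1 = 0.38 × 2.3733e-11 = 9.01852e-12
  π_2·f_2 = 0.29 × 0.00110957 = 0.000321776
  π_3·f_3 = 0.14 × 0.00787547 = 0.00110257
  π_4·f_4 = 0.19 × 0.00617546 = 0.00117334
Marginal: 9.01852e-12 + 0.000321776 + 0.00110257 + 0.00117334 = 0.00259768
P(Process 2 | x) = 0.000321776 / 0.00259768 ≈ 0.124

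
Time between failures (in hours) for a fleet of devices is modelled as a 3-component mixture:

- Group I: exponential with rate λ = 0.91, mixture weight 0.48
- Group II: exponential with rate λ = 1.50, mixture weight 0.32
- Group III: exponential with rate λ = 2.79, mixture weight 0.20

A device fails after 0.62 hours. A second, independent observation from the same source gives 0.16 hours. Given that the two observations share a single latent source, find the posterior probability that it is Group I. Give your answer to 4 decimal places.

Apply Bayes' rule: the posterior for each component is proportional to its prior times its likelihood at x.
Since both observations come from the same component, the likelihood for component k is f_k(x₁)·f_k(x₂).
  p_I = [0.517622] × [0.786698] = 0.407212
  p_II = [0.591831] × [1.17994] = 0.698326
  p_III = [0.494722] × [1.7854] = 0.883277
Unnormalised posteriors:
  P(Z=I)·p_I = 0.48 × 0.407212 = 0.195462
  P(Z=II)·p_II = 0.32 × 0.698326 = 0.223464
  P(Z=III)·p_III = 0.20 × 0.883277 = 0.176655
Sum: 0.195462 + 0.223464 + 0.176655 = 0.595581
So the posterior for Group I is 0.195462 / 0.595581 ≈ 0.3282.

0.3282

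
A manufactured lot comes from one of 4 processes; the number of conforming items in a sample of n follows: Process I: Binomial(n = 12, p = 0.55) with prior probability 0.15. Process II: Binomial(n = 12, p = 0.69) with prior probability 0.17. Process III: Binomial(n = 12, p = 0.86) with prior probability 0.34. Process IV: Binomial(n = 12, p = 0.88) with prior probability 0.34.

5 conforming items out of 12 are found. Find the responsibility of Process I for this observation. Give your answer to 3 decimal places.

Posterior ∝ prior × likelihood, so P(k | x) ∝ π_k f_k(x); normalise over all components.
Binomial probabilities:
  p_I = 0.148945
  p_II = 0.0340802
  p_III = 0.000392748
  p_IV = 0.000149764
Prior × likelihood for each component:
  π_I·p_I = 0.15 × 0.148945 = 0.0223418
  π_II·p_II = 0.17 × 0.0340802 = 0.00579364
  π_III·p_III = 0.34 × 0.000392748 = 0.000133534
  π_IV·p_IV = 0.34 × 0.000149764 = 5.09197e-05
Normaliser: 0.0223418 + 0.00579364 + 0.000133534 + 5.09197e-05 = 0.0283199
P(Process I | 5 conforming items out of 12) ≈ 0.789

0.789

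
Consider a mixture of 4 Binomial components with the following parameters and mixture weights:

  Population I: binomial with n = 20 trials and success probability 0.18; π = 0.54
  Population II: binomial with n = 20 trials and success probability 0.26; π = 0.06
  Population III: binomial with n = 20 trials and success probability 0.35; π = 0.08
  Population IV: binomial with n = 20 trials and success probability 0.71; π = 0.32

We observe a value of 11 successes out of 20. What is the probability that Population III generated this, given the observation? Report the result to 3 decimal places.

0.128

Apply Bayes' rule: the posterior for each component is proportional to its prior times its likelihood at x.
Binomial probabilities:
  p_I = C(20,11)·0.18^11·0.82^9 = 167960·6.42684e-09·0.16762 = 0.000180937
  p_II = C(20,11)·0.26^11·0.74^9 = 167960·3.67034e-07·0.0665404 = 0.00410202
  p_III = C(20,11)·0.35^11·0.65^9 = 167960·9.65492e-06·0.0207119 = 0.0335873
  p_IV = C(20,11)·0.71^11·0.29^9 = 167960·0.0231122·1.45071e-05 = 0.0563157
Weight by the priors:
  π_I·p_I = 0.54 × 0.000180937 = 9.77061e-05
  π_II·p_II = 0.06 × 0.00410202 = 0.000246121
  π_III·p_III = 0.08 × 0.0335873 = 0.00268698
  π_IV·p_IV = 0.32 × 0.0563157 = 0.018021
Evidence: 9.77061e-05 + 0.000246121 + 0.00268698 + 0.018021 = 0.0210518
Responsibility of Population III: 0.00268698 / 0.0210518 ≈ 0.128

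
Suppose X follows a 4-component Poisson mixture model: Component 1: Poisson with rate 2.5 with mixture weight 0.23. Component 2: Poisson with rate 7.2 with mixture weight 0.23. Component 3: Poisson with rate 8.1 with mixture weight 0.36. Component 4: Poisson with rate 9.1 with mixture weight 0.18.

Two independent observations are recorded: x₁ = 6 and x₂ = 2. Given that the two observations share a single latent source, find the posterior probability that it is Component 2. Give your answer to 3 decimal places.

By Bayes' theorem, P(k | x) = π_k f_k(x) / Σ_j π_j f_j(x).
Since both observations come from the same component, the likelihood for component k is f_k(x₁)·f_k(x₂).
  f_1 = [e^(−2.5)·2.5^6/6! = 0.0278337] × [0.256516] = 0.00713979
  f_2 = [e^(−7.2)·7.2^6/6! = 0.144458] × [0.0193515] = 0.00279548
  f_3 = [e^(−8.1)·8.1^6/6! = 0.119067] × [0.0099576] = 0.00118562
  f_4 = [e^(−9.1)·9.1^6/6! = 0.0880716] × [0.00462352] = 0.000407201
Multiply by the mixture weights:
  π_1·f_1 = 0.23 × 0.00713979 = 0.00164215
  π_2·f_2 = 0.23 × 0.00279548 = 0.000642961
  π_3·f_3 = 0.36 × 0.00118562 = 0.000426825
  π_4·f_4 = 0.18 × 0.000407201 = 7.32962e-05
Denominator: 0.00164215 + 0.000642961 + 0.000426825 + 7.32962e-05 = 0.00278523
P(Component 2 | x₁,x₂) ≈ 0.231

0.231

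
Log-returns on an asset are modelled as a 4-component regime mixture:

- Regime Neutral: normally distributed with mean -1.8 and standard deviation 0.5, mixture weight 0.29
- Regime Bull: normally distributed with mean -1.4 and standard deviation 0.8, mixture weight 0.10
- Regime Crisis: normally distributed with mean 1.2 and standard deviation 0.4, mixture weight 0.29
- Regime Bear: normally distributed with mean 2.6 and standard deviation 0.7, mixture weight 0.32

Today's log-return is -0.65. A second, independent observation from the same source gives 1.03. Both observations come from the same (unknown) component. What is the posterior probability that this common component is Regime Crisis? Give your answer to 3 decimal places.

0.036

By Bayes' theorem, P(k | x) = w_k f_k(x) / Σ_j w_j f_j(x).
Since both observations come from the same component, the likelihood for component k is f_k(x₁)·f_k(x₂).
  L_Neutral = [0.0566541] × [8.8206e-08] = 4.99723e-09
  L_Bull = [0.321342] × [0.00494688] = 0.00158964
  L_Crisis = [2.2591e-05] × [0.91123] = 2.05856e-05
  L_Bear = [1.18839e-05] × [0.0460758] = 5.47561e-07
Weight by the priors:
  w_Neutral·L_Neutral = 0.29 × 4.99723e-09 = 1.4492e-09
  w_Bull·L_Bull = 0.10 × 0.00158964 = 0.000158964
  w_Crisis·L_Crisis = 0.29 × 2.05856e-05 = 5.96981e-06
  w_Bear·L_Bear = 0.32 × 5.47561e-07 = 1.75219e-07
Sum: 1.4492e-09 + 0.000158964 + 5.96981e-06 + 1.75219e-07 = 0.000165111
Responsibility of Regime Crisis: 5.96981e-06 / 0.000165111 ≈ 0.036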